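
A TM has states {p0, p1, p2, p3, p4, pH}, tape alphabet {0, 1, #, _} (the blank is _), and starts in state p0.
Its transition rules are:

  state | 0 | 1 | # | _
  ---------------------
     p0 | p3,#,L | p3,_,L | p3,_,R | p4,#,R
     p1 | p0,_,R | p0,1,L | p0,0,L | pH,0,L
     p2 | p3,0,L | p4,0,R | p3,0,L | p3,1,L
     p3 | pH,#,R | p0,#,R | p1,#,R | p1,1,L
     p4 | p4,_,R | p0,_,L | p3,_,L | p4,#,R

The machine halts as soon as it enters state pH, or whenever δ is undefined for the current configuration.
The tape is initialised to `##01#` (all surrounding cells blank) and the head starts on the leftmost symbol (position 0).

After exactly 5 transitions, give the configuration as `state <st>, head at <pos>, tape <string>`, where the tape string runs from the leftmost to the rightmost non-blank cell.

state p1, head at 1, tape #1_#

p0 | [#]#01#   read # → write _, move R, go to p3
p3 | _[#]01#   read # → write #, move R, go to p1
p1 | _#[0]1#   read 0 → write _, move R, go to p0
p0 | _#_[1]#   read 1 → write _, move L, go to p3
p3 | _#[_]_#   read _ → write 1, move L, go to p1
p1 | _[#]1_#
After 5 steps: state p1, head at 1, tape #1_#.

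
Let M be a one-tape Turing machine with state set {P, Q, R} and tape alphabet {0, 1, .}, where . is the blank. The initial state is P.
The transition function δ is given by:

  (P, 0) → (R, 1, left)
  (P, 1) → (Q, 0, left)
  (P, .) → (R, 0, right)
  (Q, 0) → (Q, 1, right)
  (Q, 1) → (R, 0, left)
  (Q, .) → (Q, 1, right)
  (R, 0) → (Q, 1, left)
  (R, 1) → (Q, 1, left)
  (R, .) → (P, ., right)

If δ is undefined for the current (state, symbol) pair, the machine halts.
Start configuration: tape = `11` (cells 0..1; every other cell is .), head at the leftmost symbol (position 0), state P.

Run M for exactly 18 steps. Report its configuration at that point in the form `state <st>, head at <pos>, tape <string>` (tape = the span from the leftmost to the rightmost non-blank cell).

P | ...[1]1   read 1 → write 0, move left, go to Q
Q | ..[.]01   read . → write 1, move right, go to Q
Q | ..1[0]1   read 0 → write 1, move right, go to Q
Q | ..11[1]   read 1 → write 0, move left, go to R
R | ..1[1]0   read 1 → write 1, move left, go to Q
Q | ..[1]10   read 1 → write 0, move left, go to R
R | .[.]010   read . → write ., move right, go to P
P | ..[0]10   read 0 → write 1, move left, go to R
R | .[.]110   read . → write ., move right, go to P
P | ..[1]10   read 1 → write 0, move left, go to Q
Q | .[.]010   read . → write 1, move right, go to Q
Q | .1[0]10   read 0 → write 1, move right, go to Q
Q | .11[1]0   read 1 → write 0, move left, go to R
R | .1[1]00   read 1 → write 1, move left, go to Q
Q | .[1]100   read 1 → write 0, move left, go to R
R | [.]0100   read . → write ., move right, go to P
P | .[0]100   read 0 → write 1, move left, go to R
R | [.]1100   read . → write ., move right, go to P
P | .[1]100
After 18 steps: state P, head at -2, tape 1100.

state P, head at -2, tape 1100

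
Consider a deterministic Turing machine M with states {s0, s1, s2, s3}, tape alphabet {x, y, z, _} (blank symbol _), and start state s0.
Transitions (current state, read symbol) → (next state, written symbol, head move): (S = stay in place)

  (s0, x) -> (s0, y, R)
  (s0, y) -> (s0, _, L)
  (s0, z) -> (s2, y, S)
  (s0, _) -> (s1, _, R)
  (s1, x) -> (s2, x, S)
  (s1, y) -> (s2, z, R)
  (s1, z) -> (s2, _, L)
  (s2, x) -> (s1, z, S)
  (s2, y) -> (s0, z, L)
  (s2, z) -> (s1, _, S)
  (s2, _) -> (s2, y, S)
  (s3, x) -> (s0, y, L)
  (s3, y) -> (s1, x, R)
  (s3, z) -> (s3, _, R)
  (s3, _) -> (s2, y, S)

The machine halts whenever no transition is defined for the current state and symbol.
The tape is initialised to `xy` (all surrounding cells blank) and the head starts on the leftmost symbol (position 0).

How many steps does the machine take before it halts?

4

s0 | _[x]y   read x → write y, move R, go to s0
s0 | _y[y]   read y → write _, move L, go to s0
s0 | _[y]_   read y → write _, move L, go to s0
s0 | [_]__   read _ → write _, move R, go to s1
s1 | _[_]_
M halts after 4 transitions.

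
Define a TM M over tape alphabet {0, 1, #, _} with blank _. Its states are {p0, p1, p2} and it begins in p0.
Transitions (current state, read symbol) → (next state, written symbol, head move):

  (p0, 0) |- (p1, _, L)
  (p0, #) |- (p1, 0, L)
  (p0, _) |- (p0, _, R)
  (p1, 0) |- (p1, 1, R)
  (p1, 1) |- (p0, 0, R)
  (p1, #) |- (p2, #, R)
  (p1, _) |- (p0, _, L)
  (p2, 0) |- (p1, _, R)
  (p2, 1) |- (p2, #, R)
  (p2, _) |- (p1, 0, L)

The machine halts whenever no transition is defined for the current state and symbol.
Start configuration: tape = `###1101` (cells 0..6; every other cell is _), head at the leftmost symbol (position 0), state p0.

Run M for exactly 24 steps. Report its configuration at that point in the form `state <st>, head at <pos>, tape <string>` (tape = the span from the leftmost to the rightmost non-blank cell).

p0 | __[#]##1101   read # → write 0, move L, go to p1
p1 | _[_]0##1101   read _ → write _, move L, go to p0
p0 | [_]_0##1101   read _ → write _, move R, go to p0
p0 | _[_]0##1101   read _ → write _, move R, go to p0
p0 | __[0]##1101   read 0 → write _, move L, go to p1
p1 | _[_]_##1101   read _ → write _, move L, go to p0
p0 | [_]__##1101   read _ → write _, move R, go to p0
p0 | _[_]_##1101   read _ → write _, move R, go to p0
p0 | __[_]##1101   read _ → write _, move R, go to p0
p0 | ___[#]#1101   read # → write 0, move L, go to p1
p1 | __[_]0#1101   read _ → write _, move L, go to p0
p0 | _[_]_0#1101   read _ → write _, move R, go to p0
p0 | __[_]0#1101   read _ → write _, move R, go to p0
p0 | ___[0]#1101   read 0 → write _, move L, go to p1
p1 | __[_]_#1101   read _ → write _, move L, go to p0
p0 | _[_]__#1101   read _ → write _, move R, go to p0
p0 | __[_]_#1101   read _ → write _, move R, go to p0
p0 | ___[_]#1101   read _ → write _, move R, go to p0
p0 | ____[#]1101   read # → write 0, move L, go to p1
p1 | ___[_]01101   read _ → write _, move L, go to p0
p0 | __[_]_01101   read _ → write _, move R, go to p0
p0 | ___[_]01101   read _ → write _, move R, go to p0
p0 | ____[0]1101   read 0 → write _, move L, go to p1
p1 | ___[_]_1101   read _ → write _, move L, go to p0
p0 | __[_]__1101
After 24 steps: state p0, head at 0, tape 1101.

state p0, head at 0, tape 1101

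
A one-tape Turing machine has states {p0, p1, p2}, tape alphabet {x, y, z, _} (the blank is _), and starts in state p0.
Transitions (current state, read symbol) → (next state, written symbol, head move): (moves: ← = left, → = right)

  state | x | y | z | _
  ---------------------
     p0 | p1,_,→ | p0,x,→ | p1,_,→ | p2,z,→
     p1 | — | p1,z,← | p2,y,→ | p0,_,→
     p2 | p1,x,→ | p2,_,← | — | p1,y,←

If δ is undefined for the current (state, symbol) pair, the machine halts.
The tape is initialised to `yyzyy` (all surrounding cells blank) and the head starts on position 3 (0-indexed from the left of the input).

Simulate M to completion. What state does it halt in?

p1

p0 | yyz[y]y___   read y → write x, move →, go to p0
p0 | yyzx[y]___   read y → write x, move →, go to p0
p0 | yyzxx[_]__   read _ → write z, move →, go to p2
p2 | yyzxxz[_]_   read _ → write y, move ←, go to p1
p1 | yyzxx[z]y_   read z → write y, move →, go to p2
p2 | yyzxxy[y]_   read y → write _, move ←, go to p2
p2 | yyzxx[y]__   read y → write _, move ←, go to p2
p2 | yyzx[x]___   read x → write x, move →, go to p1
p1 | yyzxx[_]__   read _ → write _, move →, go to p0
p0 | yyzxx_[_]_   read _ → write z, move →, go to p2
p2 | yyzxx_z[_]   read _ → write y, move ←, go to p1
p1 | yyzxx_[z]y   read z → write y, move →, go to p2
p2 | yyzxx_y[y]   read y → write _, move ←, go to p2
p2 | yyzxx_[y]_   read y → write _, move ←, go to p2
p2 | yyzxx[_]__   read _ → write y, move ←, go to p1
p1 | yyzx[x]y__
No transition is defined for (p1, x); M halts in state p1.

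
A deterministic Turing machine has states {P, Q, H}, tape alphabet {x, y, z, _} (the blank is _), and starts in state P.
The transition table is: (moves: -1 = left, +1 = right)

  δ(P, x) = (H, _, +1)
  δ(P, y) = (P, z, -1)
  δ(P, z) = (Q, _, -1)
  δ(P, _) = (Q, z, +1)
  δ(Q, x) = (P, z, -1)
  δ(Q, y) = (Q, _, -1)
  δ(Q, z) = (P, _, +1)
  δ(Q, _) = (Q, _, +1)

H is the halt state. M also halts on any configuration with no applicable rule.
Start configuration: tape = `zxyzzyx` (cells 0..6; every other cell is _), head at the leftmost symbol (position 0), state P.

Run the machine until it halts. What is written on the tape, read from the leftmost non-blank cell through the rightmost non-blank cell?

P | _[z]xyzzyx_   read z → write _, move -1, go to Q
Q | [_]_xyzzyx_   read _ → write _, move +1, go to Q
Q | _[_]xyzzyx_   read _ → write _, move +1, go to Q
Q | __[x]yzzyx_   read x → write z, move -1, go to P
P | _[_]zyzzyx_   read _ → write z, move +1, go to Q
Q | _z[z]yzzyx_   read z → write _, move +1, go to P
P | _z_[y]zzyx_   read y → write z, move -1, go to P
P | _z[_]zzzyx_   read _ → write z, move +1, go to Q
Q | _zz[z]zzyx_   read z → write _, move +1, go to P
P | _zz_[z]zyx_   read z → write _, move -1, go to Q
Q | _zz[_]_zyx_   read _ → write _, move +1, go to Q
Q | _zz_[_]zyx_   read _ → write _, move +1, go to Q
Q | _zz__[z]yx_   read z → write _, move +1, go to P
P | _zz___[y]x_   read y → write z, move -1, go to P
P | _zz__[_]zx_   read _ → write z, move +1, go to Q
Q | _zz__z[z]x_   read z → write _, move +1, go to P
P | _zz__z_[x]_   read x → write _, move +1, go to H
H | _zz__z__[_]
The non-blank tape span at halt is zz__z.

zz__z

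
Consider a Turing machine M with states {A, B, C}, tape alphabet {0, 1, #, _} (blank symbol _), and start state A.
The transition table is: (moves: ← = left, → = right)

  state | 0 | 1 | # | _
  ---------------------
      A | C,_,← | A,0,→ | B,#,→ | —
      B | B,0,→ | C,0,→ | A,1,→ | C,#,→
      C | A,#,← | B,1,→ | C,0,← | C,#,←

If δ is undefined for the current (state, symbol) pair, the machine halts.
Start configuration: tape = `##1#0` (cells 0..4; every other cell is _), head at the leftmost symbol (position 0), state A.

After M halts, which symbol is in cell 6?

0

A | [#]#1#0_____   read # → write #, move →, go to B
B | #[#]1#0_____   read # → write 1, move →, go to A
A | #1[1]#0_____   read 1 → write 0, move →, go to A
A | #10[#]0_____   read # → write #, move →, go to B
B | #10#[0]_____   read 0 → write 0, move →, go to B
B | #10#0[_]____   read _ → write #, move →, go to C
C | #10#0#[_]___   read _ → write #, move ←, go to C
C | #10#0[#]#___   read # → write 0, move ←, go to C
C | #10#[0]0#___   read 0 → write #, move ←, go to A
A | #10[#]#0#___   read # → write #, move →, go to B
B | #10#[#]0#___   read # → write 1, move →, go to A
A | #10#1[0]#___   read 0 → write _, move ←, go to C
C | #10#[1]_#___   read 1 → write 1, move →, go to B
B | #10#1[_]#___   read _ → write #, move →, go to C
C | #10#1#[#]___   read # → write 0, move ←, go to C
C | #10#1[#]0___   read # → write 0, move ←, go to C
C | #10#[1]00___   read 1 → write 1, move →, go to B
B | #10#1[0]0___   read 0 → write 0, move →, go to B
B | #10#10[0]___   read 0 → write 0, move →, go to B
B | #10#100[_]__   read _ → write #, move →, go to C
C | #10#100#[_]_   read _ → write #, move ←, go to C
C | #10#100[#]#_   read # → write 0, move ←, go to C
C | #10#10[0]0#_   read 0 → write #, move ←, go to A
A | #10#1[0]#0#_   read 0 → write _, move ←, go to C
C | #10#[1]_#0#_   read 1 → write 1, move →, go to B
B | #10#1[_]#0#_   read _ → write #, move →, go to C
C | #10#1#[#]0#_   read # → write 0, move ←, go to C
C | #10#1[#]00#_   read # → write 0, move ←, go to C
C | #10#[1]000#_   read 1 → write 1, move →, go to B
B | #10#1[0]00#_   read 0 → write 0, move →, go to B
B | #10#10[0]0#_   read 0 → write 0, move →, go to B
B | #10#100[0]#_   read 0 → write 0, move →, go to B
B | #10#1000[#]_   read # → write 1, move →, go to A
A | #10#10001[_]
Cell 6 holds 0 when M halts.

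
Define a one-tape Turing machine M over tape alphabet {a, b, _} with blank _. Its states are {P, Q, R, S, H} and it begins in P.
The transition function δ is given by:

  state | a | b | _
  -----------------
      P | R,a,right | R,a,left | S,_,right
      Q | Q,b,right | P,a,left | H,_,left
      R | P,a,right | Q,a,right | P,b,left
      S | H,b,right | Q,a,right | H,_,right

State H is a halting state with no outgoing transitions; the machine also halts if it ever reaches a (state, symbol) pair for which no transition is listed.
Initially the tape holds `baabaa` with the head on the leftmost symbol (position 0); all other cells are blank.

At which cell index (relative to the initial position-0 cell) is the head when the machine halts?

state=P head=0 tape=__[b]aabaa_   (P,b)→(R,a,left)
state=R head=-1 tape=_[_]aaabaa_   (R,_)→(P,b,left)
state=P head=-2 tape=[_]baaabaa_   (P,_)→(S,_,right)
state=S head=-1 tape=_[b]aaabaa_   (S,b)→(Q,a,right)
state=Q head=0 tape=_a[a]aabaa_   (Q,a)→(Q,b,right)
state=Q head=1 tape=_ab[a]abaa_   (Q,a)→(Q,b,right)
state=Q head=2 tape=_abb[a]baa_   (Q,a)→(Q,b,right)
state=Q head=3 tape=_abbb[b]aa_   (Q,b)→(P,a,left)
state=P head=2 tape=_abb[b]aaa_   (P,b)→(R,a,left)
state=R head=1 tape=_ab[b]aaaa_   (R,b)→(Q,a,right)
state=Q head=2 tape=_aba[a]aaa_   (Q,a)→(Q,b,right)
state=Q head=3 tape=_abab[a]aa_   (Q,a)→(Q,b,right)
state=Q head=4 tape=_ababb[a]a_   (Q,a)→(Q,b,right)
state=Q head=5 tape=_ababbb[a]_   (Q,a)→(Q,b,right)
state=Q head=6 tape=_ababbbb[_]   (Q,_)→(H,_,left)
state=H head=5 tape=_ababbb[b]_
At halt the head is at cell 5.

5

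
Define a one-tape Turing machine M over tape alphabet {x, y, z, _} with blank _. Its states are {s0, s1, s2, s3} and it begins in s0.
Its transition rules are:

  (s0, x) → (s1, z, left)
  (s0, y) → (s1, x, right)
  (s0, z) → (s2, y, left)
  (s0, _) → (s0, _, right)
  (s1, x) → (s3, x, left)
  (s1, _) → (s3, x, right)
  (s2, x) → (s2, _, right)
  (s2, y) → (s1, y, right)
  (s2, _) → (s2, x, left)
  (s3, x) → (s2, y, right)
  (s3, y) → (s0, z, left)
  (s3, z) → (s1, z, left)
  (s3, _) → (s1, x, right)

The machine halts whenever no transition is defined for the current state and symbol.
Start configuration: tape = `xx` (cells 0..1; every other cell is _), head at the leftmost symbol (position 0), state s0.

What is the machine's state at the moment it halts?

s2

s0 | __[x]x   read x → write z, move left, go to s1
s1 | _[_]zx   read _ → write x, move right, go to s3
s3 | _x[z]x   read z → write z, move left, go to s1
s1 | _[x]zx   read x → write x, move left, go to s3
s3 | [_]xzx   read _ → write x, move right, go to s1
s1 | x[x]zx   read x → write x, move left, go to s3
s3 | [x]xzx   read x → write y, move right, go to s2
s2 | y[x]zx   read x → write _, move right, go to s2
s2 | y_[z]x
No transition is defined for (s2, z); M halts in state s2.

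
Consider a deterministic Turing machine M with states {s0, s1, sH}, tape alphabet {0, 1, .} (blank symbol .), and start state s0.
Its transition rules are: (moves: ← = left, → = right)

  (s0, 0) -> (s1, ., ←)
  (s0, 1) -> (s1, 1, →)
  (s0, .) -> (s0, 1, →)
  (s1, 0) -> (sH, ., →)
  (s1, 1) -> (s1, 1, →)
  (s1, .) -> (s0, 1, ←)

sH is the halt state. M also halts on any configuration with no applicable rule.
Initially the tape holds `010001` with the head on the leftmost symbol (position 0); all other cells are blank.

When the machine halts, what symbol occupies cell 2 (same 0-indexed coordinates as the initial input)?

s0 | ..[0]10001   read 0 → write ., move ←, go to s1
s1 | .[.].10001   read . → write 1, move ←, go to s0
s0 | [.]1.10001   read . → write 1, move →, go to s0
s0 | 1[1].10001   read 1 → write 1, move →, go to s1
s1 | 11[.]10001   read . → write 1, move ←, go to s0
s0 | 1[1]110001   read 1 → write 1, move →, go to s1
s1 | 11[1]10001   read 1 → write 1, move →, go to s1
s1 | 111[1]0001   read 1 → write 1, move →, go to s1
s1 | 1111[0]001   read 0 → write ., move →, go to sH
sH | 1111.[0]01
Cell 2 holds . when M halts.

.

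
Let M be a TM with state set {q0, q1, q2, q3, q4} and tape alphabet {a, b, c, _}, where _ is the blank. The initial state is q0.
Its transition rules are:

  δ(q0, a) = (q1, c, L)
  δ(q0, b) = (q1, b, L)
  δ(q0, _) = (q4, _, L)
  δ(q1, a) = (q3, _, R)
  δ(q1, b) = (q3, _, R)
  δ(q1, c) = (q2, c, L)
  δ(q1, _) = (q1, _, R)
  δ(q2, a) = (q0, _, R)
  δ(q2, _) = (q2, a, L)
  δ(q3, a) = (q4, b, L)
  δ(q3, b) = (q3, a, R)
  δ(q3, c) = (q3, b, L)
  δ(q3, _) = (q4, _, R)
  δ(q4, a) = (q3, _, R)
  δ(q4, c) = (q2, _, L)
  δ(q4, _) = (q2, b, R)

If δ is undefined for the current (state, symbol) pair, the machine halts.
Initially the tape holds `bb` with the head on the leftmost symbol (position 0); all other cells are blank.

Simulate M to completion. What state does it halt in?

q0 | _[b]b___   read b → write b, move L, go to q1
q1 | [_]bb___   read _ → write _, move R, go to q1
q1 | _[b]b___   read b → write _, move R, go to q3
q3 | __[b]___   read b → write a, move R, go to q3
q3 | __a[_]__   read _ → write _, move R, go to q4
q4 | __a_[_]_   read _ → write b, move R, go to q2
q2 | __a_b[_]   read _ → write a, move L, go to q2
q2 | __a_[b]a
No transition is defined for (q2, b); M halts in state q2.

q2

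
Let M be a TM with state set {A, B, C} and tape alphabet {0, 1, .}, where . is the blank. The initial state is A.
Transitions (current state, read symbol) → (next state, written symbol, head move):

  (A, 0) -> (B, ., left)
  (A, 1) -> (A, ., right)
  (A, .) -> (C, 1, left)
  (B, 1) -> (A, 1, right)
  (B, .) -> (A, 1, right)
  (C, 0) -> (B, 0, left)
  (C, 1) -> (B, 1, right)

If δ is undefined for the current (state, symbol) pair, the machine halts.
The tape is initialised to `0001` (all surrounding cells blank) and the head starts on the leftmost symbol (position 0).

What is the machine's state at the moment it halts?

C

state=A head=0 tape=.[0]001.   (A,0)→(B,.,left)
state=B head=-1 tape=[.].001.   (B,.)→(A,1,right)
state=A head=0 tape=1[.]001.   (A,.)→(C,1,left)
state=C head=-1 tape=[1]1001.   (C,1)→(B,1,right)
state=B head=0 tape=1[1]001.   (B,1)→(A,1,right)
state=A head=1 tape=11[0]01.   (A,0)→(B,.,left)
state=B head=0 tape=1[1].01.   (B,1)→(A,1,right)
state=A head=1 tape=11[.]01.   (A,.)→(C,1,left)
state=C head=0 tape=1[1]101.   (C,1)→(B,1,right)
state=B head=1 tape=11[1]01.   (B,1)→(A,1,right)
state=A head=2 tape=111[0]1.   (A,0)→(B,.,left)
state=B head=1 tape=11[1].1.   (B,1)→(A,1,right)
state=A head=2 tape=111[.]1.   (A,.)→(C,1,left)
state=C head=1 tape=11[1]11.   (C,1)→(B,1,right)
state=B head=2 tape=111[1]1.   (B,1)→(A,1,right)
state=A head=3 tape=1111[1].   (A,1)→(A,.,right)
state=A head=4 tape=1111.[.]   (A,.)→(C,1,left)
state=C head=3 tape=1111[.]1
No transition is defined for (C, .); M halts in state C.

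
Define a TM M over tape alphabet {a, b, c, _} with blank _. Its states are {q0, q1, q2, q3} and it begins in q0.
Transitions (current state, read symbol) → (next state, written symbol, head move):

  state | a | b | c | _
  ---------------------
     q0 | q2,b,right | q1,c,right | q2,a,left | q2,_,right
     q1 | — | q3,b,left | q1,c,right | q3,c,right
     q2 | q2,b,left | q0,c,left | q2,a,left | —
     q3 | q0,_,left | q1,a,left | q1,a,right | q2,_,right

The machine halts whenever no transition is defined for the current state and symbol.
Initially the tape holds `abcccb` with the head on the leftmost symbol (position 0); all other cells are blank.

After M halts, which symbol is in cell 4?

q0 | _[a]bcccb   read a → write b, move right, go to q2
q2 | _b[b]cccb   read b → write c, move left, go to q0
q0 | _[b]ccccb   read b → write c, move right, go to q1
q1 | _c[c]cccb   read c → write c, move right, go to q1
q1 | _cc[c]ccb   read c → write c, move right, go to q1
q1 | _ccc[c]cb   read c → write c, move right, go to q1
q1 | _cccc[c]b   read c → write c, move right, go to q1
q1 | _ccccc[b]   read b → write b, move left, go to q3
q3 | _cccc[c]b   read c → write a, move right, go to q1
q1 | _cccca[b]   read b → write b, move left, go to q3
q3 | _cccc[a]b   read a → write _, move left, go to q0
q0 | _ccc[c]_b   read c → write a, move left, go to q2
q2 | _cc[c]a_b   read c → write a, move left, go to q2
q2 | _c[c]aa_b   read c → write a, move left, go to q2
q2 | _[c]aaa_b   read c → write a, move left, go to q2
q2 | [_]aaaa_b
Cell 4 holds _ when M halts.

_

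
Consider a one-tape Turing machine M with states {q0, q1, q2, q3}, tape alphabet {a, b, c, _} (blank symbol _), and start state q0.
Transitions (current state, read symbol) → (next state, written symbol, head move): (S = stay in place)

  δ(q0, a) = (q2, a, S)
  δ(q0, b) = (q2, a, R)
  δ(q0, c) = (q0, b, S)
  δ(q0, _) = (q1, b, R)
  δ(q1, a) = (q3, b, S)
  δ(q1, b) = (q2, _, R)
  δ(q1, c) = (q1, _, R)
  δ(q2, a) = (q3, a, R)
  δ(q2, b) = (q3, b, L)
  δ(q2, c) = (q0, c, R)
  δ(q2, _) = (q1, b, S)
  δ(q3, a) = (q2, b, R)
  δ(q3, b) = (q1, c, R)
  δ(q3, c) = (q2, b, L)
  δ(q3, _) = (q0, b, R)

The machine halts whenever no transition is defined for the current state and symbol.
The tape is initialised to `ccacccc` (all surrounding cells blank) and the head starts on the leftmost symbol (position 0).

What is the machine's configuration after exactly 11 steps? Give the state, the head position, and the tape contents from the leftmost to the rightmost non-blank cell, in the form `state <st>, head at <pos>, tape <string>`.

state q1, head at 7, tape acac

state=q0 head=0 tape=[c]cacccc_   (q0,c)→(q0,b,S)
state=q0 head=0 tape=[b]cacccc_   (q0,b)→(q2,a,R)
state=q2 head=1 tape=a[c]acccc_   (q2,c)→(q0,c,R)
state=q0 head=2 tape=ac[a]cccc_   (q0,a)→(q2,a,S)
state=q2 head=2 tape=ac[a]cccc_   (q2,a)→(q3,a,R)
state=q3 head=3 tape=aca[c]ccc_   (q3,c)→(q2,b,L)
state=q2 head=2 tape=ac[a]bccc_   (q2,a)→(q3,a,R)
state=q3 head=3 tape=aca[b]ccc_   (q3,b)→(q1,c,R)
state=q1 head=4 tape=acac[c]cc_   (q1,c)→(q1,_,R)
state=q1 head=5 tape=acac_[c]c_   (q1,c)→(q1,_,R)
state=q1 head=6 tape=acac__[c]_   (q1,c)→(q1,_,R)
state=q1 head=7 tape=acac___[_]
After 11 steps: state q1, head at 7, tape acac.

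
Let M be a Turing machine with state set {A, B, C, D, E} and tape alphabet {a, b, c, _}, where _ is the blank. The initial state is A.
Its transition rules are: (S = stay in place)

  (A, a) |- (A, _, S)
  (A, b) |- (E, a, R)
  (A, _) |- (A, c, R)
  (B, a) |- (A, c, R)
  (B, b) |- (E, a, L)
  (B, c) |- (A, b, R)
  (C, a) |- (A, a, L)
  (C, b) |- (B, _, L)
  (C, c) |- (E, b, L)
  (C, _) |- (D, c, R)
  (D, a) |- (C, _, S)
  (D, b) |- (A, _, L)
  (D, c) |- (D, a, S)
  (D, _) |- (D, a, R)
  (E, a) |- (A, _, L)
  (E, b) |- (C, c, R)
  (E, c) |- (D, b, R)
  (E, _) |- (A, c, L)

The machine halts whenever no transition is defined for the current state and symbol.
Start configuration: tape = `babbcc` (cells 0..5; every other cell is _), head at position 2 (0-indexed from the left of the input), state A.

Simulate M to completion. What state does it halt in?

A

A | ba[b]bcc   read b → write a, move R, go to E
E | baa[b]cc   read b → write c, move R, go to C
C | baac[c]c   read c → write b, move L, go to E
E | baa[c]bc   read c → write b, move R, go to D
D | baab[b]c   read b → write _, move L, go to A
A | baa[b]_c   read b → write a, move R, go to E
E | baaa[_]c   read _ → write c, move L, go to A
A | baa[a]cc   read a → write _, move S, go to A
A | baa[_]cc   read _ → write c, move R, go to A
A | baac[c]c
No transition is defined for (A, c); M halts in state A.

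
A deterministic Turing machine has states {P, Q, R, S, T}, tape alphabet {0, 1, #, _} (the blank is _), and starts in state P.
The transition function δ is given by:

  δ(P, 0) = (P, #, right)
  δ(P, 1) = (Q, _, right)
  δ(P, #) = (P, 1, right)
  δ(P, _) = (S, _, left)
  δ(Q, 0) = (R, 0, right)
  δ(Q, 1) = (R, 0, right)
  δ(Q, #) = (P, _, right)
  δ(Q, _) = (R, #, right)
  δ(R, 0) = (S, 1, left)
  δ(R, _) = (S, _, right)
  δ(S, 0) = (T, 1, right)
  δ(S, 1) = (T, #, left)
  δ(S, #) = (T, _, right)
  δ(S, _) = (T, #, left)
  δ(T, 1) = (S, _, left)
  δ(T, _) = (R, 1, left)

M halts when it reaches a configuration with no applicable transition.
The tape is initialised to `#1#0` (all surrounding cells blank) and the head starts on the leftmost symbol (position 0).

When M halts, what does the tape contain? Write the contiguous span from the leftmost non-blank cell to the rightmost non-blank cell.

11###

state=P head=0 tape=[#]1#0_   (P,#)→(P,1,right)
state=P head=1 tape=1[1]#0_   (P,1)→(Q,_,right)
state=Q head=2 tape=1_[#]0_   (Q,#)→(P,_,right)
state=P head=3 tape=1__[0]_   (P,0)→(P,#,right)
state=P head=4 tape=1__#[_]   (P,_)→(S,_,left)
state=S head=3 tape=1__[#]_   (S,#)→(T,_,right)
state=T head=4 tape=1___[_]   (T,_)→(R,1,left)
state=R head=3 tape=1__[_]1   (R,_)→(S,_,right)
state=S head=4 tape=1___[1]   (S,1)→(T,#,left)
state=T head=3 tape=1__[_]#   (T,_)→(R,1,left)
state=R head=2 tape=1_[_]1#   (R,_)→(S,_,right)
state=S head=3 tape=1__[1]#   (S,1)→(T,#,left)
state=T head=2 tape=1_[_]##   (T,_)→(R,1,left)
state=R head=1 tape=1[_]1##   (R,_)→(S,_,right)
state=S head=2 tape=1_[1]##   (S,1)→(T,#,left)
state=T head=1 tape=1[_]###   (T,_)→(R,1,left)
state=R head=0 tape=[1]1###
The non-blank tape span at halt is 11###.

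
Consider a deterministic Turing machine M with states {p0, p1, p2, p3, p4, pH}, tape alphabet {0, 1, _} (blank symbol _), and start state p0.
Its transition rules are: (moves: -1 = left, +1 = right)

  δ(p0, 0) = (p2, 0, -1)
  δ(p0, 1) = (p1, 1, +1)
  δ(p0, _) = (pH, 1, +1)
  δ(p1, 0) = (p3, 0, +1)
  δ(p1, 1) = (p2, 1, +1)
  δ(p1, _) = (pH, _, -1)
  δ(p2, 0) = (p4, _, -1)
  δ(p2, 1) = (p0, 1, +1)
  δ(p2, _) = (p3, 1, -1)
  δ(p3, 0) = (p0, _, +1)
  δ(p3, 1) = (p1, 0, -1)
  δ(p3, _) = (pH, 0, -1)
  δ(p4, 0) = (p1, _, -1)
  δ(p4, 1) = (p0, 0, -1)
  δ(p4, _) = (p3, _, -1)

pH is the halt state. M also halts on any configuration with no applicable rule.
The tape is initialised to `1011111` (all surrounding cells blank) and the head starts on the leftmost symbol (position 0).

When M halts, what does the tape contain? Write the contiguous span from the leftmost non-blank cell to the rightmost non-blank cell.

10_1111

state=p0 head=0 tape=[1]011111_   (p0,1)→(p1,1,+1)
state=p1 head=1 tape=1[0]11111_   (p1,0)→(p3,0,+1)
state=p3 head=2 tape=10[1]1111_   (p3,1)→(p1,0,-1)
state=p1 head=1 tape=1[0]01111_   (p1,0)→(p3,0,+1)
state=p3 head=2 tape=10[0]1111_   (p3,0)→(p0,_,+1)
state=p0 head=3 tape=10_[1]111_   (p0,1)→(p1,1,+1)
state=p1 head=4 tape=10_1[1]11_   (p1,1)→(p2,1,+1)
state=p2 head=5 tape=10_11[1]1_   (p2,1)→(p0,1,+1)
state=p0 head=6 tape=10_111[1]_   (p0,1)→(p1,1,+1)
state=p1 head=7 tape=10_1111[_]   (p1,_)→(pH,_,-1)
state=pH head=6 tape=10_111[1]_
The non-blank tape span at halt is 10_1111.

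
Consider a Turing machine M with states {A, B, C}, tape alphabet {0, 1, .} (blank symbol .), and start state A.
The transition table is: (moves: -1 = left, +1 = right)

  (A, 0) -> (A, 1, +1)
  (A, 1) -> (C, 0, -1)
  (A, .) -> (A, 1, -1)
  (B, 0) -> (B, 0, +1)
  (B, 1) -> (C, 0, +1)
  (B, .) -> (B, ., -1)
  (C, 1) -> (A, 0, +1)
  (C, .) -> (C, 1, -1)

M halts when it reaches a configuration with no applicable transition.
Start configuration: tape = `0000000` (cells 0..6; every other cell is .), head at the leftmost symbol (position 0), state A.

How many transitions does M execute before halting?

16

state=A head=0 tape=[0]000000..   (A,0)→(A,1,+1)
state=A head=1 tape=1[0]00000..   (A,0)→(A,1,+1)
state=A head=2 tape=11[0]0000..   (A,0)→(A,1,+1)
state=A head=3 tape=111[0]000..   (A,0)→(A,1,+1)
state=A head=4 tape=1111[0]00..   (A,0)→(A,1,+1)
state=A head=5 tape=11111[0]0..   (A,0)→(A,1,+1)
state=A head=6 tape=111111[0]..   (A,0)→(A,1,+1)
state=A head=7 tape=1111111[.].   (A,.)→(A,1,-1)
state=A head=6 tape=111111[1]1.   (A,1)→(C,0,-1)
state=C head=5 tape=11111[1]01.   (C,1)→(A,0,+1)
state=A head=6 tape=111110[0]1.   (A,0)→(A,1,+1)
state=A head=7 tape=1111101[1].   (A,1)→(C,0,-1)
state=C head=6 tape=111110[1]0.   (C,1)→(A,0,+1)
state=A head=7 tape=1111100[0].   (A,0)→(A,1,+1)
state=A head=8 tape=11111001[.]   (A,.)→(A,1,-1)
state=A head=7 tape=1111100[1]1   (A,1)→(C,0,-1)
state=C head=6 tape=111110[0]01
M halts after 16 transitions.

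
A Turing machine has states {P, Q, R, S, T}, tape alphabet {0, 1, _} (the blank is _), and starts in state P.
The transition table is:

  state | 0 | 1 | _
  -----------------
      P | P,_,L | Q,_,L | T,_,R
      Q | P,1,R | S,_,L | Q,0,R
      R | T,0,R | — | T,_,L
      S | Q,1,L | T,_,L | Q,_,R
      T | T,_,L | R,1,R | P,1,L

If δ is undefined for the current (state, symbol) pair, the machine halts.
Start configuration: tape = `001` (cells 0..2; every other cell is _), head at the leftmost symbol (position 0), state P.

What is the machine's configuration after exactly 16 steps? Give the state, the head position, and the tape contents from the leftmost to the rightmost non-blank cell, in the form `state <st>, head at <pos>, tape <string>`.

state T, head at 2, tape 101

state=P head=0 tape=_[0]01_   (P,0)→(P,_,L)
state=P head=-1 tape=[_]_01_   (P,_)→(T,_,R)
state=T head=0 tape=_[_]01_   (T,_)→(P,1,L)
state=P head=-1 tape=[_]101_   (P,_)→(T,_,R)
state=T head=0 tape=_[1]01_   (T,1)→(R,1,R)
state=R head=1 tape=_1[0]1_   (R,0)→(T,0,R)
state=T head=2 tape=_10[1]_   (T,1)→(R,1,R)
state=R head=3 tape=_101[_]   (R,_)→(T,_,L)
state=T head=2 tape=_10[1]_   (T,1)→(R,1,R)
state=R head=3 tape=_101[_]   (R,_)→(T,_,L)
state=T head=2 tape=_10[1]_   (T,1)→(R,1,R)
state=R head=3 tape=_101[_]   (R,_)→(T,_,L)
state=T head=2 tape=_10[1]_   (T,1)→(R,1,R)
state=R head=3 tape=_101[_]   (R,_)→(T,_,L)
state=T head=2 tape=_10[1]_   (T,1)→(R,1,R)
state=R head=3 tape=_101[_]   (R,_)→(T,_,L)
state=T head=2 tape=_10[1]_
After 16 steps: state T, head at 2, tape 101.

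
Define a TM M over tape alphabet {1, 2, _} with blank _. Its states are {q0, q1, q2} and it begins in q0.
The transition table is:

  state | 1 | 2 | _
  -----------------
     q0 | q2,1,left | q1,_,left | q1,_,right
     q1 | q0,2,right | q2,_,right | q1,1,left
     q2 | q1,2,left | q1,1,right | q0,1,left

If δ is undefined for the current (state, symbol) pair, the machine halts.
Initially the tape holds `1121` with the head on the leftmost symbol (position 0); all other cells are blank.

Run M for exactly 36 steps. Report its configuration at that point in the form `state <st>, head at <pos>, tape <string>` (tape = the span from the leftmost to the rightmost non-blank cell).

state q0, head at 6, tape 11_1_12

state=q0 head=0 tape=__[1]121___   (q0,1)→(q2,1,left)
state=q2 head=-1 tape=_[_]1121___   (q2,_)→(q0,1,left)
state=q0 head=-2 tape=[_]11121___   (q0,_)→(q1,_,right)
state=q1 head=-1 tape=_[1]1121___   (q1,1)→(q0,2,right)
state=q0 head=0 tape=_2[1]121___   (q0,1)→(q2,1,left)
state=q2 head=-1 tape=_[2]1121___   (q2,2)→(q1,1,right)
state=q1 head=0 tape=_1[1]121___   (q1,1)→(q0,2,right)
state=q0 head=1 tape=_12[1]21___   (q0,1)→(q2,1,left)
state=q2 head=0 tape=_1[2]121___   (q2,2)→(q1,1,right)
state=q1 head=1 tape=_11[1]21___   (q1,1)→(q0,2,right)
state=q0 head=2 tape=_112[2]1___   (q0,2)→(q1,_,left)
state=q1 head=1 tape=_11[2]_1___   (q1,2)→(q2,_,right)
state=q2 head=2 tape=_11_[_]1___   (q2,_)→(q0,1,left)
state=q0 head=1 tape=_11[_]11___   (q0,_)→(q1,_,right)
state=q1 head=2 tape=_11_[1]1___   (q1,1)→(q0,2,right)
state=q0 head=3 tape=_11_2[1]___   (q0,1)→(q2,1,left)
state=q2 head=2 tape=_11_[2]1___   (q2,2)→(q1,1,right)
state=q1 head=3 tape=_11_1[1]___   (q1,1)→(q0,2,right)
state=q0 head=4 tape=_11_12[_]__   (q0,_)→(q1,_,right)
state=q1 head=5 tape=_11_12_[_]_   (q1,_)→(q1,1,left)
state=q1 head=4 tape=_11_12[_]1_   (q1,_)→(q1,1,left)
state=q1 head=3 tape=_11_1[2]11_   (q1,2)→(q2,_,right)
state=q2 head=4 tape=_11_1_[1]1_   (q2,1)→(q1,2,left)
state=q1 head=3 tape=_11_1[_]21_   (q1,_)→(q1,1,left)
state=q1 head=2 tape=_11_[1]121_   (q1,1)→(q0,2,right)
state=q0 head=3 tape=_11_2[1]21_   (q0,1)→(q2,1,left)
state=q2 head=2 tape=_11_[2]121_   (q2,2)→(q1,1,right)
state=q1 head=3 tape=_11_1[1]21_   (q1,1)→(q0,2,right)
state=q0 head=4 tape=_11_12[2]1_   (q0,2)→(q1,_,left)
state=q1 head=3 tape=_11_1[2]_1_   (q1,2)→(q2,_,right)
state=q2 head=4 tape=_11_1_[_]1_   (q2,_)→(q0,1,left)
state=q0 head=3 tape=_11_1[_]11_   (q0,_)→(q1,_,right)
state=q1 head=4 tape=_11_1_[1]1_   (q1,1)→(q0,2,right)
state=q0 head=5 tape=_11_1_2[1]_   (q0,1)→(q2,1,left)
state=q2 head=4 tape=_11_1_[2]1_   (q2,2)→(q1,1,right)
state=q1 head=5 tape=_11_1_1[1]_   (q1,1)→(q0,2,right)
state=q0 head=6 tape=_11_1_12[_]
After 36 steps: state q0, head at 6, tape 11_1_12.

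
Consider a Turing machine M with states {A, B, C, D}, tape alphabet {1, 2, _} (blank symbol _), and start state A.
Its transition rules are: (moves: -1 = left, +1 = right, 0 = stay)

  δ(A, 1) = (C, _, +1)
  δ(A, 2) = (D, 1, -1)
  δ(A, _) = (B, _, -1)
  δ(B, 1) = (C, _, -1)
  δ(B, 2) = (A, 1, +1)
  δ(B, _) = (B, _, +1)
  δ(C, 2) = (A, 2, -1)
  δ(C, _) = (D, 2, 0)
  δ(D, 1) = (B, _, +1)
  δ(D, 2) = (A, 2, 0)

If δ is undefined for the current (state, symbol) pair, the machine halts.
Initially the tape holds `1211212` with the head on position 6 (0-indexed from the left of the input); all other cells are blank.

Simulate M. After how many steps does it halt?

state=A head=6 tape=_121121[2]   (A,2)→(D,1,-1)
state=D head=5 tape=_12112[1]1   (D,1)→(B,_,+1)
state=B head=6 tape=_12112_[1]   (B,1)→(C,_,-1)
state=C head=5 tape=_12112[_]_   (C,_)→(D,2,0)
state=D head=5 tape=_12112[2]_   (D,2)→(A,2,0)
state=A head=5 tape=_12112[2]_   (A,2)→(D,1,-1)
state=D head=4 tape=_1211[2]1_   (D,2)→(A,2,0)
state=A head=4 tape=_1211[2]1_   (A,2)→(D,1,-1)
state=D head=3 tape=_121[1]11_   (D,1)→(B,_,+1)
state=B head=4 tape=_121_[1]1_   (B,1)→(C,_,-1)
state=C head=3 tape=_121[_]_1_   (C,_)→(D,2,0)
state=D head=3 tape=_121[2]_1_   (D,2)→(A,2,0)
state=A head=3 tape=_121[2]_1_   (A,2)→(D,1,-1)
state=D head=2 tape=_12[1]1_1_   (D,1)→(B,_,+1)
state=B head=3 tape=_12_[1]_1_   (B,1)→(C,_,-1)
state=C head=2 tape=_12[_]__1_   (C,_)→(D,2,0)
state=D head=2 tape=_12[2]__1_   (D,2)→(A,2,0)
state=A head=2 tape=_12[2]__1_   (A,2)→(D,1,-1)
state=D head=1 tape=_1[2]1__1_   (D,2)→(A,2,0)
state=A head=1 tape=_1[2]1__1_   (A,2)→(D,1,-1)
state=D head=0 tape=_[1]11__1_   (D,1)→(B,_,+1)
state=B head=1 tape=__[1]1__1_   (B,1)→(C,_,-1)
state=C head=0 tape=_[_]_1__1_   (C,_)→(D,2,0)
state=D head=0 tape=_[2]_1__1_   (D,2)→(A,2,0)
state=A head=0 tape=_[2]_1__1_   (A,2)→(D,1,-1)
state=D head=-1 tape=[_]1_1__1_
M halts after 25 transitions.

25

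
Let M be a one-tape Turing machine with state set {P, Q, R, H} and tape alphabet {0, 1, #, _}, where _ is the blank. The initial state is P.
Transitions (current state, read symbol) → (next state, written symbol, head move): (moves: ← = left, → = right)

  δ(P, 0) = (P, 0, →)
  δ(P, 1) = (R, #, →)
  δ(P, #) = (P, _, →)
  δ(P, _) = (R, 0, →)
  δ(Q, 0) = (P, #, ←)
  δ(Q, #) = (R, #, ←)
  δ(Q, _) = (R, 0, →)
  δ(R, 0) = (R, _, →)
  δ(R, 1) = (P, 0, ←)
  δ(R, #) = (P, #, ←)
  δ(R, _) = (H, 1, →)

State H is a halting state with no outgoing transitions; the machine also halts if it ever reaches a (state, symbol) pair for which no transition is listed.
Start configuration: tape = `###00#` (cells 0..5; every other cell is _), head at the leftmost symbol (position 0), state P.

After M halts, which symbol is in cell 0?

state=P head=0 tape=[#]##00#___   (P,#)→(P,_,→)
state=P head=1 tape=_[#]#00#___   (P,#)→(P,_,→)
state=P head=2 tape=__[#]00#___   (P,#)→(P,_,→)
state=P head=3 tape=___[0]0#___   (P,0)→(P,0,→)
state=P head=4 tape=___0[0]#___   (P,0)→(P,0,→)
state=P head=5 tape=___00[#]___   (P,#)→(P,_,→)
state=P head=6 tape=___00_[_]__   (P,_)→(R,0,→)
state=R head=7 tape=___00_0[_]_   (R,_)→(H,1,→)
state=H head=8 tape=___00_01[_]
Cell 0 holds _ when M halts.

_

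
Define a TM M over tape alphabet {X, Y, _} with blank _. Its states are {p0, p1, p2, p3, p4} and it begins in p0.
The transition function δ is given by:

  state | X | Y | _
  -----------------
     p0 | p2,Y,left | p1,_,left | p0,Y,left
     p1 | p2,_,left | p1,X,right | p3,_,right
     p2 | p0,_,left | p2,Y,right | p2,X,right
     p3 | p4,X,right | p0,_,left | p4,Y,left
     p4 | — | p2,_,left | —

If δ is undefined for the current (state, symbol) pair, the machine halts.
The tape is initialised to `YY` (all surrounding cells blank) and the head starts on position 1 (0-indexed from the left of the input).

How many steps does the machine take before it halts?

4

p0 | Y[Y]_   read Y → write _, move left, go to p1
p1 | [Y]__   read Y → write X, move right, go to p1
p1 | X[_]_   read _ → write _, move right, go to p3
p3 | X_[_]   read _ → write Y, move left, go to p4
p4 | X[_]Y
M halts after 4 transitions.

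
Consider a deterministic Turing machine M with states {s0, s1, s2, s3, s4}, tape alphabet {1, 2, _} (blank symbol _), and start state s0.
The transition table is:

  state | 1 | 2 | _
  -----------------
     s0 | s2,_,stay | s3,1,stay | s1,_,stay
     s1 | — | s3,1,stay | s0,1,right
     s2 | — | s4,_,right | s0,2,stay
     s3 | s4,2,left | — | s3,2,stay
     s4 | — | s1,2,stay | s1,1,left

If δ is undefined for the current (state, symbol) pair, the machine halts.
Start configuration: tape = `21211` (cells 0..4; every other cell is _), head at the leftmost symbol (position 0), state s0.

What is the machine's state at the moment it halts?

state=s0 head=0 tape=__[2]1211   (s0,2)→(s3,1,stay)
state=s3 head=0 tape=__[1]1211   (s3,1)→(s4,2,left)
state=s4 head=-1 tape=_[_]21211   (s4,_)→(s1,1,left)
state=s1 head=-2 tape=[_]121211   (s1,_)→(s0,1,right)
state=s0 head=-1 tape=1[1]21211   (s0,1)→(s2,_,stay)
state=s2 head=-1 tape=1[_]21211   (s2,_)→(s0,2,stay)
state=s0 head=-1 tape=1[2]21211   (s0,2)→(s3,1,stay)
state=s3 head=-1 tape=1[1]21211   (s3,1)→(s4,2,left)
state=s4 head=-2 tape=[1]221211
No transition is defined for (s4, 1); M halts in state s4.

s4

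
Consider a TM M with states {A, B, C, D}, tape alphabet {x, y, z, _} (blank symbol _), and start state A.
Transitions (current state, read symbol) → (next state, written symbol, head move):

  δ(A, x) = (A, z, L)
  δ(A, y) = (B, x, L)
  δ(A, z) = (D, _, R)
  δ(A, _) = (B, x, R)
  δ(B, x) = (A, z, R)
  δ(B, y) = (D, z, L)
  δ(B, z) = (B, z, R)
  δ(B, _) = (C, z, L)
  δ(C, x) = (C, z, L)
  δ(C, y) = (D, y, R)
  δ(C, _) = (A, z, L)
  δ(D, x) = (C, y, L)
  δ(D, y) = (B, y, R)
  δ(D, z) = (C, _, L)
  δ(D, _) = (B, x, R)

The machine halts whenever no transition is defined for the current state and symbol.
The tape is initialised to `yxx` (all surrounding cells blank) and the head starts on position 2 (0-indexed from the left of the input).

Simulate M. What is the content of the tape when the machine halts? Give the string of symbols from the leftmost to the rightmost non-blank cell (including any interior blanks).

state=A head=2 tape=____yx[x]   (A,x)→(A,z,L)
state=A head=1 tape=____y[x]z   (A,x)→(A,z,L)
state=A head=0 tape=____[y]zz   (A,y)→(B,x,L)
state=B head=-1 tape=___[_]xzz   (B,_)→(C,z,L)
state=C head=-2 tape=__[_]zxzz   (C,_)→(A,z,L)
state=A head=-3 tape=_[_]zzxzz   (A,_)→(B,x,R)
state=B head=-2 tape=_x[z]zxzz   (B,z)→(B,z,R)
state=B head=-1 tape=_xz[z]xzz   (B,z)→(B,z,R)
state=B head=0 tape=_xzz[x]zz   (B,x)→(A,z,R)
state=A head=1 tape=_xzzz[z]z   (A,z)→(D,_,R)
state=D head=2 tape=_xzzz_[z]   (D,z)→(C,_,L)
state=C head=1 tape=_xzzz[_]_   (C,_)→(A,z,L)
state=A head=0 tape=_xzz[z]z_   (A,z)→(D,_,R)
state=D head=1 tape=_xzz_[z]_   (D,z)→(C,_,L)
state=C head=0 tape=_xzz[_]__   (C,_)→(A,z,L)
state=A head=-1 tape=_xz[z]z__   (A,z)→(D,_,R)
state=D head=0 tape=_xz_[z]__   (D,z)→(C,_,L)
state=C head=-1 tape=_xz[_]___   (C,_)→(A,z,L)
state=A head=-2 tape=_x[z]z___   (A,z)→(D,_,R)
state=D head=-1 tape=_x_[z]___   (D,z)→(C,_,L)
state=C head=-2 tape=_x[_]____   (C,_)→(A,z,L)
state=A head=-3 tape=_[x]z____   (A,x)→(A,z,L)
state=A head=-4 tape=[_]zz____   (A,_)→(B,x,R)
state=B head=-3 tape=x[z]z____   (B,z)→(B,z,R)
state=B head=-2 tape=xz[z]____   (B,z)→(B,z,R)
state=B head=-1 tape=xzz[_]___   (B,_)→(C,z,L)
state=C head=-2 tape=xz[z]z___
The non-blank tape span at halt is xzzz.

xzzz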